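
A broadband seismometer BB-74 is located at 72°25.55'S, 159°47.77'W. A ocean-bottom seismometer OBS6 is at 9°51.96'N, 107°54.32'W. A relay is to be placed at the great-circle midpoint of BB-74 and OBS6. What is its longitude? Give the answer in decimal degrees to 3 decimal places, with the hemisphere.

119.369°W

BB-74: φ = -72.42583°, λ = -159.79617°
OBS6: φ = +9.86600°, λ = -107.90533°
Bx = cos φ₂ cos Δλ = 0.608035,  By = cos φ₂ sin Δλ = 0.775200
φₘ = atan2(sin φ₁ + sin φ₂, √((cos φ₁ + Bx)² + By²)) = -33.19102°
λₘ = λ₁ + atan2(By, cos φ₁ + Bx) = -119.36877°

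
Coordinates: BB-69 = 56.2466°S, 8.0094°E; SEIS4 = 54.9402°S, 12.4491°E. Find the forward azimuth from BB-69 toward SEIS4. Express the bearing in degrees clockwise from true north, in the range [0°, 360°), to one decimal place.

64.3°

Δλ = 4.4397°
y = sin Δλ · cos φ₂ = 0.044467
x = cos φ₁ sin φ₂ − sin φ₁ cos φ₂ cos Δλ = 0.021366
θ = atan2(y, x) = 64.3361° → 64.3361° (mod 360°)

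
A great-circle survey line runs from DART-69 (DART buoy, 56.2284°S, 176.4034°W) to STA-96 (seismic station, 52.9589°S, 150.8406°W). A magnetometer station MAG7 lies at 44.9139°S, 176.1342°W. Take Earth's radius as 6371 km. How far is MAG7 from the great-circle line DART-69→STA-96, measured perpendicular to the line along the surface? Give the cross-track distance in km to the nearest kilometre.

δ₁₃ = central angle DART-69→MAG7 = 0.197497 rad  (haversine)
θ₁₃ = bearing DART-69→MAG7 = 0.972°,  θ₁₂ = bearing DART-69→STA-96 = 88.234°
dₓₜ = R·arcsin(sin δ₁₃ · sin(θ₁₃ − θ₁₂)) = 6371·arcsin(0.19622·sin(-87.262°)) = -1256.801 km
|dₓₜ| = 1256.801 km

1257 km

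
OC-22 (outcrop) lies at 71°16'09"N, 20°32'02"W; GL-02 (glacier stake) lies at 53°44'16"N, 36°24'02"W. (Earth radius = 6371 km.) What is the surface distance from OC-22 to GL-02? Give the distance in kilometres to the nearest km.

OC-22: φ = +71.26917°, λ = -20.53389°
GL-02: φ = +53.73778°, λ = -36.40056°
Δφ = -17.5314°,  Δλ = -15.8667°
a = sin²(Δφ/2) + cos φ₁ cos φ₂ sin²(Δλ/2) = 0.026842
c = 2·arcsin(√a) = 0.329156 rad = 18.8592°
d = R·c = 6371 × 0.329156 = 2097.1 km

2097 km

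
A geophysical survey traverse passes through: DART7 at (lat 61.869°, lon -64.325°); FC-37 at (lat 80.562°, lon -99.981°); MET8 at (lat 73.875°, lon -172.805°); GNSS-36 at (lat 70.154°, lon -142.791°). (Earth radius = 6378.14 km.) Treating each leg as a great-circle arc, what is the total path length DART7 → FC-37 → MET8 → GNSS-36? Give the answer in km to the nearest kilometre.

5234 km

DART7→FC-37: c = 0.368815 rad, d = 2352.35 km
FC-37→MET8: c = 0.279826 rad, d = 1784.77 km
MET8→GNSS-36: c = 0.171979 rad, d = 1096.90 km
Total = 2352.35 + 1784.77 + 1096.90 = 5234.03 km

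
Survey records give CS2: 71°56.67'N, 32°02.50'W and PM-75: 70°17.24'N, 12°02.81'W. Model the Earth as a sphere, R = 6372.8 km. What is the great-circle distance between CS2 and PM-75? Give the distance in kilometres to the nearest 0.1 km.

739.2 km

CS2: φ = +71.94450°, λ = -32.04167°
PM-75: φ = +70.28733°, λ = -12.04683°
Δφ = -1.6572°,  Δλ = 19.9948°
a = sin²(Δφ/2) + cos φ₁ cos φ₂ sin²(Δλ/2) = 0.003360
c = 2·arcsin(√a) = 0.115994 rad = 6.6460°
d = R·c = 6372.8 × 0.115994 = 739.2 km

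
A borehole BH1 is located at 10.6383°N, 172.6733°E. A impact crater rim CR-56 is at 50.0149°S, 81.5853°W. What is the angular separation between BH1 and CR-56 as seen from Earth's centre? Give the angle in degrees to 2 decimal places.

Δφ = -60.6532°,  Δλ = 105.7414°
a = sin²(Δφ/2) + cos φ₁ cos φ₂ sin²(Δλ/2) = 0.656392
c = 2·arcsin(√a) = 1.888919 rad = 108.2271°

108.23°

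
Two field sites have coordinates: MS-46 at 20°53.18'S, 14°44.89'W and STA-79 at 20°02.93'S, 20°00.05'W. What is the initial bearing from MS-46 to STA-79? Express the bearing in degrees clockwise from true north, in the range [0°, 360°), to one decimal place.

278.7°

MS-46: φ = -20.88633°, λ = -14.74817°
STA-79: φ = -20.04883°, λ = -20.00083°
Δλ = -5.2527°
y = sin Δλ · cos φ₂ = -0.086000
x = cos φ₁ sin φ₂ − sin φ₁ cos φ₂ cos Δλ = 0.013210
θ = atan2(y, x) = -81.2672° → 278.7328° (mod 360°)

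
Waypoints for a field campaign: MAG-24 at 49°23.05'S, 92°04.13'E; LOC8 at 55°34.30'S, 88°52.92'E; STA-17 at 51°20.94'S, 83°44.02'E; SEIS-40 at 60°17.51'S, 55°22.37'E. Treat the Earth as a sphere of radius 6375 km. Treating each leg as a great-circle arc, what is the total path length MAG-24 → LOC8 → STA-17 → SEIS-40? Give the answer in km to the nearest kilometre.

MAG-24: φ = -49.38417°, λ = +92.06883°
LOC8: φ = -55.57167°, λ = +88.88200°
STA-17: φ = -51.34900°, λ = +83.73367°
SEIS-40: φ = -60.29183°, λ = +55.37283°
MAG-24→LOC8: c = 0.113150 rad, d = 721.33 km
LOC8→STA-17: c = 0.091017 rad, d = 580.23 km
STA-17→SEIS-40: c = 0.315336 rad, d = 2010.27 km
Total = 721.33 + 580.23 + 2010.27 = 3311.83 km

3312 km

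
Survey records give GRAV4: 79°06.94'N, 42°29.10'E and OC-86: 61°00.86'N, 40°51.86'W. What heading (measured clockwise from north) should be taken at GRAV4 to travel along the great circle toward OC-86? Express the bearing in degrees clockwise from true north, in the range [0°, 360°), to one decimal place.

282.9°

GRAV4: φ = +79.11567°, λ = +42.48500°
OC-86: φ = +61.01433°, λ = -40.86433°
Δλ = -83.3493°
y = sin Δλ · cos φ₂ = -0.481330
x = cos φ₁ sin φ₂ − sin φ₁ cos φ₂ cos Δλ = 0.110061
θ = atan2(y, x) = -77.1201° → 282.8799° (mod 360°)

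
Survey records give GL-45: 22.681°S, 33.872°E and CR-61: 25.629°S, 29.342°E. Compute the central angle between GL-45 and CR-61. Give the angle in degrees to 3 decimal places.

Δφ = -2.9480°,  Δλ = -4.5300°
a = sin²(Δφ/2) + cos φ₁ cos φ₂ sin²(Δλ/2) = 0.001961
c = 2·arcsin(√a) = 0.088596 rad = 5.0762°

5.076°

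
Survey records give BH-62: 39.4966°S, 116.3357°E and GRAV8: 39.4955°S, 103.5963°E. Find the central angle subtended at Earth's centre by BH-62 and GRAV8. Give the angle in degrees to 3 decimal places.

9.822°

Δφ = 0.0011°,  Δλ = -12.7394°
a = sin²(Δφ/2) + cos φ₁ cos φ₂ sin²(Δλ/2) = 0.007329
c = 2·arcsin(√a) = 0.171433 rad = 9.8224°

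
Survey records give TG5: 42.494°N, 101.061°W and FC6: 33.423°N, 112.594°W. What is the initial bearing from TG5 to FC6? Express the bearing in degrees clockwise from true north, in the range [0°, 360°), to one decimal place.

228.8°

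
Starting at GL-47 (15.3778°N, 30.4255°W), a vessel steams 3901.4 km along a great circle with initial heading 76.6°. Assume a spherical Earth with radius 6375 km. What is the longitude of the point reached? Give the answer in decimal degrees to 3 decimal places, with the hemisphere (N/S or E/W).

6.123°E

δ = d/R = 3901.4/6375 = 0.611984 rad
φ₂ = arcsin(sin φ₁ cos δ + cos φ₁ sin δ cos θ)
   = arcsin(0.26518·0.81851 + 0.96420·0.57449·0.23175) = 20.20777°
λ₂ = λ₁ + atan2(sin θ sin δ cos φ₁, cos δ − sin φ₁ sin φ₂) = 6.12339°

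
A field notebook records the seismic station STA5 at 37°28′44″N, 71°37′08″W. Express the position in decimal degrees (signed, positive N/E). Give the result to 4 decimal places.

lat: 37.4789° N → +37.4789°
lon: 71.6189° W → -71.6189°

+37.4789°, -71.6189°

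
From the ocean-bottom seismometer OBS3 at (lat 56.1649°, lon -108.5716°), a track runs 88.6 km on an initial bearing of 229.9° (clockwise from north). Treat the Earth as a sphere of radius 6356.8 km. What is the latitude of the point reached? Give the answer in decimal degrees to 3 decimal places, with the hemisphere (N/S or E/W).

55.646°N

δ = d/R = 88.6/6356.8 = 0.013938 rad
φ₂ = arcsin(sin φ₁ cos δ + cos φ₁ sin δ cos θ)
   = arcsin(0.83064·0.99990 + 0.55680·0.01394·-0.64412) = 55.64573°
λ₂ = λ₁ + atan2(sin θ sin δ cos φ₁, cos δ − sin φ₁ sin φ₂) = -109.65411°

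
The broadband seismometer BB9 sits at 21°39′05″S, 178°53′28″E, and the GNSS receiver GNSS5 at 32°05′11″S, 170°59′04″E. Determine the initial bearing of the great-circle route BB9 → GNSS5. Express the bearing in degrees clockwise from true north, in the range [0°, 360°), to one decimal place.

BB9: φ = -21.65139°, λ = +178.89111°
GNSS5: φ = -32.08639°, λ = +170.98444°
Δλ = -7.9067°
y = sin Δλ · cos φ₂ = -0.116547
x = cos φ₁ sin φ₂ − sin φ₁ cos φ₂ cos Δλ = -0.184092
θ = atan2(y, x) = -147.6624° → 212.3376° (mod 360°)

212.3°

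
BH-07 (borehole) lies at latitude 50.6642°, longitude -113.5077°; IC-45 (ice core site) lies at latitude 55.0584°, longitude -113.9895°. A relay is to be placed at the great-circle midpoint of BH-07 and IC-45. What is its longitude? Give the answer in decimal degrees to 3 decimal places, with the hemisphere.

113.736°W

Bx = cos φ₂ cos Δλ = 0.572721,  By = cos φ₂ sin Δλ = -0.004816
φₘ = atan2(sin φ₁ + sin φ₂, √((cos φ₁ + Bx)² + By²)) = 52.86154°
λₘ = λ₁ + atan2(By, cos φ₁ + Bx) = -113.73640°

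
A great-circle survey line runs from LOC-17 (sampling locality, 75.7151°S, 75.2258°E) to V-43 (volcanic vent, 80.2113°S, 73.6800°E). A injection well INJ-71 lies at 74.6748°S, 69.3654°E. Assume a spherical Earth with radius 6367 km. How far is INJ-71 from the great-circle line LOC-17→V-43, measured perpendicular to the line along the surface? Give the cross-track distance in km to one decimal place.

δ₁₃ = central angle LOC-17→INJ-71 = 0.031803 rad  (haversine)
θ₁₃ = bearing LOC-17→INJ-71 = 301.930°,  θ₁₂ = bearing LOC-17→V-43 = 183.346°
dₓₜ = R·arcsin(sin δ₁₃ · sin(θ₁₃ − θ₁₂)) = 6367·arcsin(0.03180·sin(118.584°)) = 177.799 km
|dₓₜ| = 177.799 km

177.8 km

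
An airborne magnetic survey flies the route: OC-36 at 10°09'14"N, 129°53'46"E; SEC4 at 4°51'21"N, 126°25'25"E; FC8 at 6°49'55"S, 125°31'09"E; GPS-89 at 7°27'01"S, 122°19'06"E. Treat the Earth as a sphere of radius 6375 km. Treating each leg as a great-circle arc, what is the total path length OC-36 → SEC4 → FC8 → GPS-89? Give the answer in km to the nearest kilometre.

OC-36: φ = +10.15389°, λ = +129.89611°
SEC4: φ = +4.85583°, λ = +126.42361°
FC8: φ = -6.83194°, λ = +125.51917°
GPS-89: φ = -7.45028°, λ = +122.31833°
OC-36→SEC4: c = 0.110264 rad, d = 702.93 km
SEC4→FC8: c = 0.204598 rad, d = 1304.31 km
FC8→GPS-89: c = 0.056472 rad, d = 360.01 km
Total = 702.93 + 1304.31 + 360.01 = 2367.25 km

2367 km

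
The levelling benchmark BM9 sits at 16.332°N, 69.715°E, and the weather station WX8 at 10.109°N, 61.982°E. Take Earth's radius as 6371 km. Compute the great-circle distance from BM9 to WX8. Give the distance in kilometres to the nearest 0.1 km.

Δφ = -6.2230°,  Δλ = -7.7330°
a = sin²(Δφ/2) + cos φ₁ cos φ₂ sin²(Δλ/2) = 0.007242
c = 2·arcsin(√a) = 0.170407 rad = 9.7636°
d = R·c = 6371 × 0.170407 = 1085.7 km

1085.7 km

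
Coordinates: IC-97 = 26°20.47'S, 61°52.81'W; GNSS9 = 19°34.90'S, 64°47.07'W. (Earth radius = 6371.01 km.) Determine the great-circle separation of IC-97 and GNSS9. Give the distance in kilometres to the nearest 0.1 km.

808.2 km

IC-97: φ = -26.34117°, λ = -61.88017°
GNSS9: φ = -19.58167°, λ = -64.78450°
Δφ = 6.7595°,  Δλ = -2.9043°
a = sin²(Δφ/2) + cos φ₁ cos φ₂ sin²(Δλ/2) = 0.004018
c = 2·arcsin(√a) = 0.126857 rad = 7.2684°
d = R·c = 6371.01 × 0.126857 = 808.2 km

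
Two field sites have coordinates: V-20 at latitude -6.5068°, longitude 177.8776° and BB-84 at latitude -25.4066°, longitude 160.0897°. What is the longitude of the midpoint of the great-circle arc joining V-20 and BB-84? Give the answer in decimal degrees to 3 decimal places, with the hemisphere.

169.410°E

Bx = cos φ₂ cos Δλ = 0.860103,  By = cos φ₂ sin Δλ = -0.275949
φₘ = atan2(sin φ₁ + sin φ₂, √((cos φ₁ + Bx)² + By²)) = -16.14041°
λₘ = λ₁ + atan2(By, cos φ₁ + Bx) = 169.41035°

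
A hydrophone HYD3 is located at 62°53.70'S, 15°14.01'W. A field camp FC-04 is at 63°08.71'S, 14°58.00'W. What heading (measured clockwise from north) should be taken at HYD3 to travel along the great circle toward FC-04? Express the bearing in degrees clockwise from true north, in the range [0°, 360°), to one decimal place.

HYD3: φ = -62.89500°, λ = -15.23350°
FC-04: φ = -63.14517°, λ = -14.96667°
Δλ = 0.2668°
y = sin Δλ · cos φ₂ = 0.002104
x = cos φ₁ sin φ₂ − sin φ₁ cos φ₂ cos Δλ = -0.004371
θ = atan2(y, x) = 154.2963° → 154.2963° (mod 360°)

154.3°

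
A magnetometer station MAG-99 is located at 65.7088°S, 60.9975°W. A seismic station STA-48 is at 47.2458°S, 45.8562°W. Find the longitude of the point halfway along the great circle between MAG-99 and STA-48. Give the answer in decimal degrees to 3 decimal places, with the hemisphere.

51.559°W

Bx = cos φ₂ cos Δλ = 0.655288,  By = cos φ₂ sin Δλ = 0.177317
φₘ = atan2(sin φ₁ + sin φ₂, √((cos φ₁ + Bx)² + By²)) = -56.69389°
λₘ = λ₁ + atan2(By, cos φ₁ + Bx) = -51.55922°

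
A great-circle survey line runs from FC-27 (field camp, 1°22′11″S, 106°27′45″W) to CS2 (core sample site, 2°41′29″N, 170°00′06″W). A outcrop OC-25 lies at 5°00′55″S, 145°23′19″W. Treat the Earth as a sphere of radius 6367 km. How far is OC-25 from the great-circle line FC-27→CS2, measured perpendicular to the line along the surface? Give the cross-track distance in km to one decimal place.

FC-27: φ = -1.36972°, λ = -106.46250°
CS2: φ = +2.69139°, λ = -170.00167°
OC-25: φ = -5.01528°, λ = -145.38861°
δ₁₃ = central angle FC-27→OC-25 = 0.681154 rad  (haversine)
θ₁₃ = bearing FC-27→OC-25 = 263.721°,  θ₁₂ = bearing FC-27→CS2 = 273.684°
dₓₜ = R·arcsin(sin δ₁₃ · sin(θ₁₃ − θ₁₂)) = 6367·arcsin(0.62969·sin(-9.963°)) = -695.060 km
|dₓₜ| = 695.060 km

695.1 km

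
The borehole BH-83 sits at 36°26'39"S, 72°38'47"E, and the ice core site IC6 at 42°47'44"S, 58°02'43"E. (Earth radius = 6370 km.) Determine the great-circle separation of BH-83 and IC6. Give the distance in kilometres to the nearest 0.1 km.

BH-83: φ = -36.44417°, λ = +72.64639°
IC6: φ = -42.79556°, λ = +58.04528°
Δφ = -6.3514°,  Δλ = -14.6011°
a = sin²(Δφ/2) + cos φ₁ cos φ₂ sin²(Δλ/2) = 0.012601
c = 2·arcsin(√a) = 0.224980 rad = 12.8904°
d = R·c = 6370 × 0.224980 = 1433.1 km

1433.1 km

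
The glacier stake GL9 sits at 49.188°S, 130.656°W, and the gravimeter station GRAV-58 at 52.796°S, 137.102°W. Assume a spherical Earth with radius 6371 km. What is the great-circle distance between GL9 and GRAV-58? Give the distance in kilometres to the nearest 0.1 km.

603.3 km

Δφ = -3.6080°,  Δλ = -6.4460°
a = sin²(Δφ/2) + cos φ₁ cos φ₂ sin²(Δλ/2) = 0.002240
c = 2·arcsin(√a) = 0.094697 rad = 5.4257°
d = R·c = 6371 × 0.094697 = 603.3 km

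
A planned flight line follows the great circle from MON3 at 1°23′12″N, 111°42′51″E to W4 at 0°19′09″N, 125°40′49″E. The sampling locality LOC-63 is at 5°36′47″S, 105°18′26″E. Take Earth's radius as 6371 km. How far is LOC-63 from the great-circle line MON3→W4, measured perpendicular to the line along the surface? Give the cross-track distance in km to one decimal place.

MON3: φ = +1.38667°, λ = +111.71417°
W4: φ = +0.31917°, λ = +125.68028°
LOC-63: φ = -5.61306°, λ = +105.30722°
δ₁₃ = central angle MON3→LOC-63 = 0.165519 rad  (haversine)
θ₁₃ = bearing MON3→LOC-63 = 222.378°,  θ₁₂ = bearing MON3→W4 = 94.245°
dₓₜ = R·arcsin(sin δ₁₃ · sin(θ₁₃ − θ₁₂)) = 6371·arcsin(0.16476·sin(128.133°)) = 828.018 km
|dₓₜ| = 828.018 km

828.0 km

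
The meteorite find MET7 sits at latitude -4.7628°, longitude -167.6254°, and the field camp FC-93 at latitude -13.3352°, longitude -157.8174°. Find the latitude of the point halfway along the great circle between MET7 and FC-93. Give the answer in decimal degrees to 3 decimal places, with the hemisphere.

9.082°S

Bx = cos φ₂ cos Δλ = 0.958816,  By = cos φ₂ sin Δλ = 0.165754
φₘ = atan2(sin φ₁ + sin φ₂, √((cos φ₁ + Bx)² + By²)) = -9.08169°
λₘ = λ₁ + atan2(By, cos φ₁ + Bx) = -162.78008°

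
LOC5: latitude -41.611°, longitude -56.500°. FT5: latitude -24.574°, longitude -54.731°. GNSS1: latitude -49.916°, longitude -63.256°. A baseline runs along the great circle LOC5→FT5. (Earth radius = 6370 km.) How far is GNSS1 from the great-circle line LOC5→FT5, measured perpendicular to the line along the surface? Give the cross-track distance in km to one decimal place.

390.9 km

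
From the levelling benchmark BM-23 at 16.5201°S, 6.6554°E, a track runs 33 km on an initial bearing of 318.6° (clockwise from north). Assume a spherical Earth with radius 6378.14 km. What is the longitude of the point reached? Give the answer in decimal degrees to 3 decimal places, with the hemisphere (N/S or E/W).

6.451°E

δ = d/R = 33/6378.14 = 0.005174 rad
φ₂ = arcsin(sin φ₁ cos δ + cos φ₁ sin δ cos θ)
   = arcsin(-0.28435·0.99999 + 0.95872·0.00517·0.75011) = -16.29764°
λ₂ = λ₁ + atan2(sin θ sin δ cos φ₁, cos δ − sin φ₁ sin φ₂) = 6.45115°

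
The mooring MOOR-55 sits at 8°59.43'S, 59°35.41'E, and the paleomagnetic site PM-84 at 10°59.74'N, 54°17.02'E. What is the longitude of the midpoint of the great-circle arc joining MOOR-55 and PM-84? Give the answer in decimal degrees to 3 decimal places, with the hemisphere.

56.945°E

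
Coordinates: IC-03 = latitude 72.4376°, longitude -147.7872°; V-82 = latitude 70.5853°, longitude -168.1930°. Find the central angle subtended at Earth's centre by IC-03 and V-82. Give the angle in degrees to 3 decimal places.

Δφ = -1.8523°,  Δλ = -20.4058°
a = sin²(Δφ/2) + cos φ₁ cos φ₂ sin²(Δλ/2) = 0.003408
c = 2·arcsin(√a) = 0.116829 rad = 6.6938°

6.694°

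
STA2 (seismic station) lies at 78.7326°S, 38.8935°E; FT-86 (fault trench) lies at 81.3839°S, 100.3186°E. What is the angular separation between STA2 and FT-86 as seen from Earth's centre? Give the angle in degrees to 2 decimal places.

Δφ = -2.6513°,  Δλ = 61.4251°
a = sin²(Δφ/2) + cos φ₁ cos φ₂ sin²(Δλ/2) = 0.008171
c = 2·arcsin(√a) = 0.181030 rad = 10.3723°

10.37°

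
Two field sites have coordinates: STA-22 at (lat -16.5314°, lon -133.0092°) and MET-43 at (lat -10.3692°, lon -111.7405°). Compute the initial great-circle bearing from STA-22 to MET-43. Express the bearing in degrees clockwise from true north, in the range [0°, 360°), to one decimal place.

76.1°

Δλ = 21.2687°
y = sin Δλ · cos φ₂ = 0.356818
x = cos φ₁ sin φ₂ − sin φ₁ cos φ₂ cos Δλ = 0.088280
θ = atan2(y, x) = 76.1036° → 76.1036° (mod 360°)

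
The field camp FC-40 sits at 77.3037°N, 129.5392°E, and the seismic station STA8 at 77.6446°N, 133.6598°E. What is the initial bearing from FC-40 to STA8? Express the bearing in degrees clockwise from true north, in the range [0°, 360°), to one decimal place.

Δλ = 4.1206°
y = sin Δλ · cos φ₂ = 0.015375
x = cos φ₁ sin φ₂ − sin φ₁ cos φ₂ cos Δλ = 0.006489
θ = atan2(y, x) = 67.1172° → 67.1172° (mod 360°)

67.1°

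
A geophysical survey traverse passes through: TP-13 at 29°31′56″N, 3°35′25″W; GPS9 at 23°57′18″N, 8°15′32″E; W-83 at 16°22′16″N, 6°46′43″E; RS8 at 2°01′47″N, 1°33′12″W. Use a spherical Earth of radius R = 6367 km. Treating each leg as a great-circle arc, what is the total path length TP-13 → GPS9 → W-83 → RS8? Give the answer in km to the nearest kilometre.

4021 km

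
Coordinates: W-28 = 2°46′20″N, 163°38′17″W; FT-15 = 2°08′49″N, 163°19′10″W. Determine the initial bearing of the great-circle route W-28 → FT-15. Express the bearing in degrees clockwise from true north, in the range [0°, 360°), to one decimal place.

W-28: φ = +2.77222°, λ = -163.63806°
FT-15: φ = +2.14694°, λ = -163.31944°
Δλ = 0.3186°
y = sin Δλ · cos φ₂ = 0.005557
x = cos φ₁ sin φ₂ − sin φ₁ cos φ₂ cos Δλ = -0.010912
θ = atan2(y, x) = 153.0132° → 153.0132° (mod 360°)

153.0°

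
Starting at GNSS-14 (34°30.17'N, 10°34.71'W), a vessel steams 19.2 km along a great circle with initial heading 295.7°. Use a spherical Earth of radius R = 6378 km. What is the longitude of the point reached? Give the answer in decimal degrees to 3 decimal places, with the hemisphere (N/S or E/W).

GNSS-14: φ = +34.50283°, λ = -10.57850°
δ = d/R = 19.2/6378 = 0.003010 rad
φ₂ = arcsin(sin φ₁ cos δ + cos φ₁ sin δ cos θ)
   = arcsin(0.56645·1.00000 + 0.82410·0.00301·0.43366) = 34.57749°
λ₂ = λ₁ + atan2(sin θ sin δ cos φ₁, cos δ − sin φ₁ sin φ₂) = -10.76726°

10.767°W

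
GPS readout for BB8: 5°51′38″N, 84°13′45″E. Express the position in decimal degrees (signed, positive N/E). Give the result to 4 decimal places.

lat: 5.8606° N → +5.8606°
lon: 84.2292° E → +84.2292°

+5.8606°, +84.2292°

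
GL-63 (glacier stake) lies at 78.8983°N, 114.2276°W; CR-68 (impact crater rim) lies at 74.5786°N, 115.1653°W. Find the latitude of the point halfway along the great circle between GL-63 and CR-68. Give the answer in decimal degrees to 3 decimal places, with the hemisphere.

Bx = cos φ₂ cos Δλ = 0.265881,  By = cos φ₂ sin Δλ = -0.004352
φₘ = atan2(sin φ₁ + sin φ₂, √((cos φ₁ + Bx)² + By²)) = 76.73887°
λₘ = λ₁ + atan2(By, cos φ₁ + Bx) = -114.77148°

76.739°N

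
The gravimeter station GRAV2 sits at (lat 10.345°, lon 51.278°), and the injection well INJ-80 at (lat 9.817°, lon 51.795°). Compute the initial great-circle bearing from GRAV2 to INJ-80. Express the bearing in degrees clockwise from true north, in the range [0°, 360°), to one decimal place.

136.0°

Δλ = 0.5170°
y = sin Δλ · cos φ₂ = 0.008891
x = cos φ₁ sin φ₂ − sin φ₁ cos φ₂ cos Δλ = -0.009208
θ = atan2(y, x) = 136.0031° → 136.0031° (mod 360°)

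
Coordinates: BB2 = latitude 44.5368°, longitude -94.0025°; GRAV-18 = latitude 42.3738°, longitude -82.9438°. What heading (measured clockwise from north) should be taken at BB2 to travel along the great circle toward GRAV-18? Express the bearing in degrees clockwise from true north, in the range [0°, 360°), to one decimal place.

Δλ = 11.0587°
y = sin Δλ · cos φ₂ = 0.141706
x = cos φ₁ sin φ₂ − sin φ₁ cos φ₂ cos Δλ = -0.028121
θ = atan2(y, x) = 101.2244° → 101.2244° (mod 360°)

101.2°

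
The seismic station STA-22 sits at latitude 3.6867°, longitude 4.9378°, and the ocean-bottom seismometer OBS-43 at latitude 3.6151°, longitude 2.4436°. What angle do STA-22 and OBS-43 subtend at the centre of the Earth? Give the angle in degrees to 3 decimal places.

Δφ = -0.0716°,  Δλ = -2.4942°
a = sin²(Δφ/2) + cos φ₁ cos φ₂ sin²(Δλ/2) = 0.000472
c = 2·arcsin(√a) = 0.043462 rad = 2.4902°

2.490°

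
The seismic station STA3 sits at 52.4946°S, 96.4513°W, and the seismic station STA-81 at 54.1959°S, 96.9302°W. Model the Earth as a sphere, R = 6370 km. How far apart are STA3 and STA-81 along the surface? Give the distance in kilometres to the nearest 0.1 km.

Δφ = -1.7013°,  Δλ = -0.4789°
a = sin²(Δφ/2) + cos φ₁ cos φ₂ sin²(Δλ/2) = 0.000227
c = 2·arcsin(√a) = 0.030109 rad = 1.7251°
d = R·c = 6370 × 0.030109 = 191.8 km

191.8 km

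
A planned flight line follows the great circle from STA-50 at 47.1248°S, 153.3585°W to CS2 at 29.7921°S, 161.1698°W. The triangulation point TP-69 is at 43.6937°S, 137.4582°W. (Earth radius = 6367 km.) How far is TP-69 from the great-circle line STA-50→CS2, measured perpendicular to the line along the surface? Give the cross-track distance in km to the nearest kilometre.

1272 km

δ₁₃ = central angle STA-50→TP-69 = 0.203402 rad  (haversine)
θ₁₃ = bearing STA-50→TP-69 = 78.702°,  θ₁₂ = bearing STA-50→CS2 = 338.006°
dₓₜ = R·arcsin(sin δ₁₃ · sin(θ₁₃ − θ₁₂)) = 6367·arcsin(0.20200·sin(-259.304°)) = 1272.254 km
|dₓₜ| = 1272.254 km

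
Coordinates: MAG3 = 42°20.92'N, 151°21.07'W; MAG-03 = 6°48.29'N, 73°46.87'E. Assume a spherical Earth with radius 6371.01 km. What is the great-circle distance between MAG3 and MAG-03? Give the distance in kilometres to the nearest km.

12895 km

MAG3: φ = +42.34867°, λ = -151.35117°
MAG-03: φ = +6.80483°, λ = +73.78117°
Δφ = -35.5438°,  Δλ = -134.8677°
a = sin²(Δφ/2) + cos φ₁ cos φ₂ sin²(Δλ/2) = 0.718947
c = 2·arcsin(√a) = 2.024051 rad = 115.9696°
d = R·c = 6371.01 × 2.024051 = 12895.3 km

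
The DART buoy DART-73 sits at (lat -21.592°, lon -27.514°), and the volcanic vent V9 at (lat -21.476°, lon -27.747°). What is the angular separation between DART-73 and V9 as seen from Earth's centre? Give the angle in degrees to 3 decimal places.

0.246°

Δφ = 0.1160°,  Δλ = -0.2330°
a = sin²(Δφ/2) + cos φ₁ cos φ₂ sin²(Δλ/2) = 0.000005
c = 2·arcsin(√a) = 0.004290 rad = 0.2458°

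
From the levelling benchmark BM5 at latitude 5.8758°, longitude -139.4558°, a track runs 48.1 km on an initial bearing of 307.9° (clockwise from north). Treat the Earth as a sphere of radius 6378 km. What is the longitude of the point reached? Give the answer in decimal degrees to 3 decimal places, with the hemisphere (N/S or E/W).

139.799°W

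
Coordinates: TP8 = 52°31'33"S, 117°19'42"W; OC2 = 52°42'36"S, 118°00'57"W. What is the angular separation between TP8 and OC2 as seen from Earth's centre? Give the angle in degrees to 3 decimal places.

TP8: φ = -52.52583°, λ = -117.32833°
OC2: φ = -52.71000°, λ = -118.01583°
Δφ = -0.1842°,  Δλ = -0.6875°
a = sin²(Δφ/2) + cos φ₁ cos φ₂ sin²(Δλ/2) = 0.000016
c = 2·arcsin(√a) = 0.007963 rad = 0.4562°

0.456°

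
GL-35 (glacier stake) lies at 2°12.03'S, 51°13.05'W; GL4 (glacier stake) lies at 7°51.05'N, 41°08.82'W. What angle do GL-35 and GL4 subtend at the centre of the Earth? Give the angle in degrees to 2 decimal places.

14.21°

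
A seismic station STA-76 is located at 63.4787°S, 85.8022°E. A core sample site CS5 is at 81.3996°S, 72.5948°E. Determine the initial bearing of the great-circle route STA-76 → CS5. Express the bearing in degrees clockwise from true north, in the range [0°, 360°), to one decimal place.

Δλ = -13.2074°
y = sin Δλ · cos φ₂ = -0.034167
x = cos φ₁ sin φ₂ − sin φ₁ cos φ₂ cos Δλ = -0.311243
θ = atan2(y, x) = -173.7354° → 186.2646° (mod 360°)

186.3°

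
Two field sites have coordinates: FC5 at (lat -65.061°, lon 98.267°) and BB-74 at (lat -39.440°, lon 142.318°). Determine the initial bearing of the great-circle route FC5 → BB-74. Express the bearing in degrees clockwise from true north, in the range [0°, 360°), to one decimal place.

66.3°

Δλ = 44.0510°
y = sin Δλ · cos φ₂ = 0.536972
x = cos φ₁ sin φ₂ − sin φ₁ cos φ₂ cos Δλ = 0.235442
θ = atan2(y, x) = 66.3243° → 66.3243° (mod 360°)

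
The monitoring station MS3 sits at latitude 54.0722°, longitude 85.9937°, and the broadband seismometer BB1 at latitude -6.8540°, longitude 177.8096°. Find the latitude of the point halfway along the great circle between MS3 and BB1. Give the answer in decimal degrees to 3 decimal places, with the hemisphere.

Bx = cos φ₂ cos Δλ = -0.031462,  By = cos φ₂ sin Δλ = 0.992355
φₘ = atan2(sin φ₁ + sin φ₂, √((cos φ₁ + Bx)² + By²)) = 31.26371°
λₘ = λ₁ + atan2(By, cos φ₁ + Bx) = 146.76312°

31.264°N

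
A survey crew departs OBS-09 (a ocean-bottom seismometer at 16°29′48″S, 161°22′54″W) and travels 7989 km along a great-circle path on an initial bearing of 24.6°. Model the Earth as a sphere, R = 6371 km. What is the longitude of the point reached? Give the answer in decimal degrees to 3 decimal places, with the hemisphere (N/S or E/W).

OBS-09: φ = -16.49667°, λ = -161.38167°
δ = d/R = 7989/6371 = 1.253963 rad
φ₂ = arcsin(sin φ₁ cos δ + cos φ₁ sin δ cos θ)
   = arcsin(-0.28396·0.31156 + 0.95884·0.95023·0.90924) = 47.72680°
λ₂ = λ₁ + atan2(sin θ sin δ cos φ₁, cos δ − sin φ₁ sin φ₂) = -125.36295°

125.363°W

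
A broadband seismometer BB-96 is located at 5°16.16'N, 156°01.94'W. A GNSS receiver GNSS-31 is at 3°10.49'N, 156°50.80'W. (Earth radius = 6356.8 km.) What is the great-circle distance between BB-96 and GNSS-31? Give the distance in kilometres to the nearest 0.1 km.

BB-96: φ = +5.26933°, λ = -156.03233°
GNSS-31: φ = +3.17483°, λ = -156.84667°
Δφ = -2.0945°,  Δλ = -0.8143°
a = sin²(Δφ/2) + cos φ₁ cos φ₂ sin²(Δλ/2) = 0.000384
c = 2·arcsin(√a) = 0.039207 rad = 2.2464°
d = R·c = 6356.8 × 0.039207 = 249.2 km

249.2 km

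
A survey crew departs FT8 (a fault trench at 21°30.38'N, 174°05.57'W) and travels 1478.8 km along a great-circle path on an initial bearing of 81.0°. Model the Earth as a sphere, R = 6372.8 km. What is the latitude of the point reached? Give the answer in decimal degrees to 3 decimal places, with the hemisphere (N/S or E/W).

22.970°N

FT8: φ = +21.50633°, λ = -174.09283°
δ = d/R = 1478.8/6372.8 = 0.232049 rad
φ₂ = arcsin(sin φ₁ cos δ + cos φ₁ sin δ cos θ)
   = arcsin(0.36660·0.97320 + 0.93038·0.22997·0.15643) = 22.96999°
λ₂ = λ₁ + atan2(sin θ sin δ cos φ₁, cos δ − sin φ₁ sin φ₂) = -159.81042°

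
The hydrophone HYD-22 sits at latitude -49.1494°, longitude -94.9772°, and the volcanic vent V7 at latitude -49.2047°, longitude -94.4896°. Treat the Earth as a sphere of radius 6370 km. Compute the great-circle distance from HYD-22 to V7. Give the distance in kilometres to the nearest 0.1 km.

Δφ = -0.0553°,  Δλ = 0.4876°
a = sin²(Δφ/2) + cos φ₁ cos φ₂ sin²(Δλ/2) = 0.000008
c = 2·arcsin(√a) = 0.005646 rad = 0.3235°
d = R·c = 6370 × 0.005646 = 36.0 km

36.0 km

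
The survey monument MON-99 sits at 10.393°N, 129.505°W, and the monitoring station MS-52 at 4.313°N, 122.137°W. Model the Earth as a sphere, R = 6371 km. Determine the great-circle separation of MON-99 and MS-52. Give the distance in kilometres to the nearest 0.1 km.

1056.7 km

Δφ = -6.0800°,  Δλ = 7.3680°
a = sin²(Δφ/2) + cos φ₁ cos φ₂ sin²(Δλ/2) = 0.006862
c = 2·arcsin(√a) = 0.165862 rad = 9.5032°
d = R·c = 6371 × 0.165862 = 1056.7 km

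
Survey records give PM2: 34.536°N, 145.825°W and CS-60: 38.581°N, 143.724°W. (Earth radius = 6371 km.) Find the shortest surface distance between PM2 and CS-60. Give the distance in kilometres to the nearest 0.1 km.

487.3 km

Δφ = 4.0450°,  Δλ = 2.1010°
a = sin²(Δφ/2) + cos φ₁ cos φ₂ sin²(Δλ/2) = 0.001462
c = 2·arcsin(√a) = 0.076490 rad = 4.3826°
d = R·c = 6371 × 0.076490 = 487.3 km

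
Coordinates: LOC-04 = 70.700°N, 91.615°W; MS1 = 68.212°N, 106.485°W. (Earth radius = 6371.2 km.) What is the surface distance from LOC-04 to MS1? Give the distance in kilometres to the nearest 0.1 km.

640.6 km

Δφ = -2.4880°,  Δλ = -14.8700°
a = sin²(Δφ/2) + cos φ₁ cos φ₂ sin²(Δλ/2) = 0.002526
c = 2·arcsin(√a) = 0.100552 rad = 5.7612°
d = R·c = 6371.2 × 0.100552 = 640.6 km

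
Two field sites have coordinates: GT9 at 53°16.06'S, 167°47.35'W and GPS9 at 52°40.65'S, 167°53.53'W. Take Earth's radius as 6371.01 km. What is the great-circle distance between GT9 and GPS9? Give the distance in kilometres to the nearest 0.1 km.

GT9: φ = -53.26767°, λ = -167.78917°
GPS9: φ = -52.67750°, λ = -167.89217°
Δφ = 0.5902°,  Δλ = -0.1030°
a = sin²(Δφ/2) + cos φ₁ cos φ₂ sin²(Δλ/2) = 0.000027
c = 2·arcsin(√a) = 0.010357 rad = 0.5934°
d = R·c = 6371.01 × 0.010357 = 66.0 km

66.0 km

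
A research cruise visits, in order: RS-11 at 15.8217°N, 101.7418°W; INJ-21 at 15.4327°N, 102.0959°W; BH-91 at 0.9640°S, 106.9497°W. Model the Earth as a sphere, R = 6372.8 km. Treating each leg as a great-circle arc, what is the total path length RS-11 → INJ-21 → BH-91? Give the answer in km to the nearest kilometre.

1958 km

RS-11→INJ-21: c = 0.009029 rad, d = 57.54 km
INJ-21→BH-91: c = 0.298176 rad, d = 1900.22 km
Total = 57.54 + 1900.22 = 1957.76 km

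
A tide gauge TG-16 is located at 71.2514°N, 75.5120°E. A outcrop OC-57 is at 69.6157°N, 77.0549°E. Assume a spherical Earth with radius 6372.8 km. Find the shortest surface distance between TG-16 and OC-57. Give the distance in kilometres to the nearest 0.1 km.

190.8 km

Δφ = -1.6357°,  Δλ = 1.5429°
a = sin²(Δφ/2) + cos φ₁ cos φ₂ sin²(Δλ/2) = 0.000224
c = 2·arcsin(√a) = 0.029937 rad = 1.7152°
d = R·c = 6372.8 × 0.029937 = 190.8 km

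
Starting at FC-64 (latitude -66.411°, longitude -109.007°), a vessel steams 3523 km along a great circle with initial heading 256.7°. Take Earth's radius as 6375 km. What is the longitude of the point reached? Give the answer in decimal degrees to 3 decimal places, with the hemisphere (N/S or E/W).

174.774°W

δ = d/R = 3523/6375 = 0.552627 rad
φ₂ = arcsin(sin φ₁ cos δ + cos φ₁ sin δ cos θ)
   = arcsin(-0.91644·0.85115 + 0.40017·0.52493·-0.23005) = -55.92966°
λ₂ = λ₁ + atan2(sin θ sin δ cos φ₁, cos δ − sin φ₁ sin φ₂) = -174.77389°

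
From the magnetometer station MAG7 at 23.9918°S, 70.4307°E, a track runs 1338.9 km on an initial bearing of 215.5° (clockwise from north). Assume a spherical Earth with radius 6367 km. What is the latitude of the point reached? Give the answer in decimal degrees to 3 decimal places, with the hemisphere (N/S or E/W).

33.567°S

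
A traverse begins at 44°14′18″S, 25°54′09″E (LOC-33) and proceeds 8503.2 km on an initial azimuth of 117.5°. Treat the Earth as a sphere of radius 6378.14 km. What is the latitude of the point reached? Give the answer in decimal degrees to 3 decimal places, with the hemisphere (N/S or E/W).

29.061°S

LOC-33: φ = -44.23833°, λ = +25.90250°
δ = d/R = 8503.2/6378.14 = 1.333179 rad
φ₂ = arcsin(sin φ₁ cos δ + cos φ₁ sin δ cos θ)
   = arcsin(-0.69764·0.23539 + 0.71644·0.97190·-0.46175) = -29.06088°
λ₂ = λ₁ + atan2(sin θ sin δ cos φ₁, cos δ − sin φ₁ sin φ₂) = 125.41405°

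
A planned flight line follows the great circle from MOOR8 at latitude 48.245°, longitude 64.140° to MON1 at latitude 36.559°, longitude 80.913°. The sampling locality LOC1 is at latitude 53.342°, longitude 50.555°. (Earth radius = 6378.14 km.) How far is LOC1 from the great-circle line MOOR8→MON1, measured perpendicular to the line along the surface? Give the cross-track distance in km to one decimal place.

δ₁₃ = central angle MOOR8→LOC1 = 0.173874 rad  (haversine)
θ₁₃ = bearing MOOR8→LOC1 = 305.843°,  θ₁₂ = bearing MOOR8→MON1 = 127.373°
dₓₜ = R·arcsin(sin δ₁₃ · sin(θ₁₃ − θ₁₂)) = 6378.14·arcsin(0.17300·sin(178.470°)) = 29.464 km
|dₓₜ| = 29.464 km

29.5 km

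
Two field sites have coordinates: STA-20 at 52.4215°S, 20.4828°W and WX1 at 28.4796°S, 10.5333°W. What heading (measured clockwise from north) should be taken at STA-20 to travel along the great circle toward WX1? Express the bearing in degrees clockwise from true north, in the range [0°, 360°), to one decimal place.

21.0°

Δλ = 9.9495°
y = sin Δλ · cos φ₂ = 0.151871
x = cos φ₁ sin φ₂ − sin φ₁ cos φ₂ cos Δλ = 0.395333
θ = atan2(y, x) = 21.0148° → 21.0148° (mod 360°)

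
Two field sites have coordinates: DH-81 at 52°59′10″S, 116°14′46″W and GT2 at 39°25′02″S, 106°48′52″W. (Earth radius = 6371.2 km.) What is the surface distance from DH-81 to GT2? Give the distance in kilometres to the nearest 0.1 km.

1671.0 km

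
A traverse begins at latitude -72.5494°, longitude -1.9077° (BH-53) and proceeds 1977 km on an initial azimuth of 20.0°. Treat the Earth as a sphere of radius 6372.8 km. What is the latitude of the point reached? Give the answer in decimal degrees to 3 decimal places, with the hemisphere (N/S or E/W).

δ = d/R = 1977/6372.8 = 0.310225 rad
φ₂ = arcsin(sin φ₁ cos δ + cos φ₁ sin δ cos θ)
   = arcsin(-0.95398·0.95226 + 0.29988·0.30527·0.93969) = -55.32703°
λ₂ = λ₁ + atan2(sin θ sin δ cos φ₁, cos δ − sin φ₁ sin φ₂) = 8.66781°

55.327°S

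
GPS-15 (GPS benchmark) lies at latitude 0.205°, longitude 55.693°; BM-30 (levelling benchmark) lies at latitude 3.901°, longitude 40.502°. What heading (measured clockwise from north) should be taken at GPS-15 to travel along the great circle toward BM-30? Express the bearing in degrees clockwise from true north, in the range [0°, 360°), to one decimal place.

Δλ = -15.1910°
y = sin Δλ · cos φ₂ = -0.261430
x = cos φ₁ sin φ₂ − sin φ₁ cos φ₂ cos Δλ = 0.064587
θ = atan2(y, x) = -76.1227° → 283.8773° (mod 360°)

283.9°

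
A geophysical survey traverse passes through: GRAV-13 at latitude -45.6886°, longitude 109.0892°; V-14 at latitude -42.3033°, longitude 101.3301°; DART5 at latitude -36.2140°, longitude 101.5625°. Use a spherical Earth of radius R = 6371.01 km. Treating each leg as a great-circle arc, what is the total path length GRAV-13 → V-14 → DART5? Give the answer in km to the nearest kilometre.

1403 km

GRAV-13→V-14: c = 0.113861 rad, d = 725.41 km
V-14→DART5: c = 0.106325 rad, d = 677.40 km
Total = 725.41 + 677.40 = 1402.81 km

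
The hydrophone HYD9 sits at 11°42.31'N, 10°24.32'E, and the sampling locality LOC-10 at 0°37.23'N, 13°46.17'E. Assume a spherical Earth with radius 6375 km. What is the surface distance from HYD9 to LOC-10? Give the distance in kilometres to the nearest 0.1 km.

1288.1 km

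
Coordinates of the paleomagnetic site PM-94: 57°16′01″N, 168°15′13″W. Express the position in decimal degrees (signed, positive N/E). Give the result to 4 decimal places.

lat: 57.2669° N → +57.2669°
lon: 168.2536° W → -168.2536°

+57.2669°, -168.2536°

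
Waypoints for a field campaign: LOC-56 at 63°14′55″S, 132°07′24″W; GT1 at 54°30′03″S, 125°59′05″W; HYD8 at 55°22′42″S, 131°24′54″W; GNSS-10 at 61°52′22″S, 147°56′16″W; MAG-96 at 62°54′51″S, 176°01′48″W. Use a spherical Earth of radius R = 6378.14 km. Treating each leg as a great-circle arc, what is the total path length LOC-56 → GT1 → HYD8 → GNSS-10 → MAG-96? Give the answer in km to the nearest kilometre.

4032 km

LOC-56: φ = -63.24861°, λ = -132.12333°
GT1: φ = -54.50083°, λ = -125.98472°
HYD8: φ = -55.37833°, λ = -131.41500°
GNSS-10: φ = -61.87278°, λ = -147.93778°
MAG-96: φ = -62.91417°, λ = -176.03000°
LOC-56→GT1: c = 0.162235 rad, d = 1034.76 km
GT1→HYD8: c = 0.056540 rad, d = 360.62 km
HYD8→GNSS-10: c = 0.187235 rad, d = 1194.21 km
GNSS-10→MAG-96: c = 0.226107 rad, d = 1442.14 km
Total = 1034.76 + 360.62 + 1194.21 + 1442.14 = 4031.73 km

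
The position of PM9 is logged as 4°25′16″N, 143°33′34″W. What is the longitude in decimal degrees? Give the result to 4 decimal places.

143° + 33′/60 + 34″/3600 = 143 + 0.55000 + 0.00944 = 143.5594°

143.5594°W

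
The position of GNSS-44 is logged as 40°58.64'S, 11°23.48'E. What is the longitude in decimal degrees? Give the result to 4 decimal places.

11° + 23.48′/60 = 11 + 0.39133 = 11.3913°

11.3913°E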